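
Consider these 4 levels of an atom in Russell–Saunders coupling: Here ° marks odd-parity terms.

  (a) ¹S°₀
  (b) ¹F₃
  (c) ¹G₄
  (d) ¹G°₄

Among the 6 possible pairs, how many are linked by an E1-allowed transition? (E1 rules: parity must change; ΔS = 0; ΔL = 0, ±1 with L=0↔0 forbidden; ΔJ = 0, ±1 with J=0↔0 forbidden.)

(a)–(b): forbidden (ΔL, ΔJ).
(a)–(c): forbidden (ΔL, ΔJ).
(a)–(d): forbidden (parity, ΔL, ΔJ).
(b)–(c): forbidden (parity).
(b)–(d): allowed.
(c)–(d): allowed.
Allowed pairs: 2 of 6.

2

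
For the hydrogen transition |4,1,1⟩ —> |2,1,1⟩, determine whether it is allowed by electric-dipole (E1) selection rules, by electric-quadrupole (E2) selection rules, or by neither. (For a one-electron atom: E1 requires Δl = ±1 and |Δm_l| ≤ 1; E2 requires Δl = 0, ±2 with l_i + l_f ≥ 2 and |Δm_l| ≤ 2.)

E2

Δl = 1 − 1 = +0; l_i + l_f = 2.
Δm_l = +0.
E1 (Δl = ±1, |Δm_l| ≤ 1): not satisfied.
E2 (Δl = 0,±2, l_i+l_f ≥ 2, |Δm_l| ≤ 2): satisfied.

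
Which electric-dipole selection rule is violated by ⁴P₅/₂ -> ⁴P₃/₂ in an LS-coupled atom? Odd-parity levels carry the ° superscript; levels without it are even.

Parity must change: even → even — fails.
ΔS = 0: S: 3/2 → 3/2 — ok.
ΔL = 0, ±1 (not L=0↔0): L: 1 → 1, ΔL = +0 — ok.
ΔJ = 0, ±1 (not J=0↔0): J: 5/2 → 3/2, ΔJ = -1 — ok.

parity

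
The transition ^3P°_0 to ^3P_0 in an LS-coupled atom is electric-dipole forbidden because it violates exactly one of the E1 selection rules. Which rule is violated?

the J=0 ↔ J=0 exclusion

Parity must change: odd → even — passes.
ΔS = 0: S: 1 → 1 — passes.
ΔL = 0, ±1 (not L=0↔0): L: 1 → 1, ΔL = +0 — passes.
ΔJ = 0, ±1 (not J=0↔0): J: 0 → 0, ΔJ = +0 — fails.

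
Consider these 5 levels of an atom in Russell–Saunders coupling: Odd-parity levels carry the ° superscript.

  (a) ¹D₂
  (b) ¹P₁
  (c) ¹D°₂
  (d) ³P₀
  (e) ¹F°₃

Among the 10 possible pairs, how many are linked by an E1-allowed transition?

3

(a)–(b): forbidden (parity).
(a)–(c): allowed.
(a)–(d): forbidden (parity, ΔS, ΔJ).
(a)–(e): allowed.
(b)–(c): allowed.
(b)–(d): forbidden (parity, ΔS).
(b)–(e): forbidden (ΔL, ΔJ).
(c)–(d): forbidden (ΔS, ΔJ).
(c)–(e): forbidden (parity).
(d)–(e): forbidden (ΔS, ΔL, ΔJ).
Allowed pairs: 3 of 10.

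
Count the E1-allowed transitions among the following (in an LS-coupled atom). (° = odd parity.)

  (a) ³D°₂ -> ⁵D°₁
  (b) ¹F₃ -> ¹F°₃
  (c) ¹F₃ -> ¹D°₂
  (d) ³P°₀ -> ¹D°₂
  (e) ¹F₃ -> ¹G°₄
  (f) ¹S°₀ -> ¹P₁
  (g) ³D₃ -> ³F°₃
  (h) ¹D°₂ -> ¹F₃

6

(a) forbidden (parity, ΔS fail)
(b) allowed
(c) allowed
(d) forbidden (parity, ΔS, ΔJ fail)
(e) allowed
(f) allowed
(g) allowed
(h) allowed
Total allowed: 6 of 8.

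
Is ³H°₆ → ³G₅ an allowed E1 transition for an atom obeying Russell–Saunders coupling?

allowed

Parity must change: odd → even — ok.
ΔS = 0: S: 1 → 1 — ok.
ΔL = 0, ±1 (not L=0↔0): L: 5 → 4, ΔL = -1 — ok.
ΔJ = 0, ±1 (not J=0↔0): J: 6 → 5, ΔJ = -1 — ok.
All four E1 rules are satisfied.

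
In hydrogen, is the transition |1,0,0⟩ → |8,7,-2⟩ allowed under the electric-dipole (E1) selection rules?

l: 0 → 7 (Δl = +7). Δl = ±1 fails.
m_l: 0 → -2 (Δm_l = -2). |Δm_l| ≤ 1 fails.
The transition is electric-dipole forbidden.

forbidden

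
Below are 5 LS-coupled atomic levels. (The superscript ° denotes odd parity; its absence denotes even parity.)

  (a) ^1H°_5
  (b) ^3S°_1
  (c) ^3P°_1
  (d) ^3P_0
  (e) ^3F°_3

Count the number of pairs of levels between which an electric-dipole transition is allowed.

2

(a)–(b): forbidden (parity, ΔS, ΔL, ΔJ).
(a)–(c): forbidden (parity, ΔS, ΔL, ΔJ).
(a)–(d): forbidden (ΔS, ΔL, ΔJ).
(a)–(e): forbidden (parity, ΔS, ΔL, ΔJ).
(b)–(c): forbidden (parity).
(b)–(d): allowed.
(b)–(e): forbidden (parity, ΔL, ΔJ).
(c)–(d): allowed.
(c)–(e): forbidden (parity, ΔL, ΔJ).
(d)–(e): forbidden (ΔL, ΔJ).
Allowed pairs: 2 of 10.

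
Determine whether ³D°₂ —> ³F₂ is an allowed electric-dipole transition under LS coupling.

Reading off the term symbols: S 1→1, L 2→3, J 2→2, parity odd→even.
ΔS = 0: S: 1 → 1 — passes.
Parity must change: odd → even — passes.
ΔL = 0, ±1 (not L=0↔0): L: 2 → 3, ΔL = +1 — passes.
ΔJ = 0, ±1 (not J=0↔0): J: 2 → 2, ΔJ = +0 — passes.
All four E1 rules are satisfied.

allowed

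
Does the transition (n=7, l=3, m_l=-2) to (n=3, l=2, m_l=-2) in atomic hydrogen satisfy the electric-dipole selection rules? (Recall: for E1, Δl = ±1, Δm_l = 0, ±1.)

l: 3 → 2 (Δl = -1). Δl = ±1 passes.
m_l: -2 → -2 (Δm_l = +0). |Δm_l| ≤ 1 passes.
All E1 selection rules are satisfied.

allowed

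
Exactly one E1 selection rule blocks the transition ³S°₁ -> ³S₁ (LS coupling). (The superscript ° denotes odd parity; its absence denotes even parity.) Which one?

the L=0 ↔ L=0 exclusion

ΔL = 0, ±1 (not L=0↔0): L: 0 → 0, ΔL = +0 — ✗.
ΔJ = 0, ±1 (not J=0↔0): J: 1 → 1, ΔJ = +0 — ✓.
Parity must change: odd → even — ✓.
ΔS = 0: S: 1 → 1 — ✓.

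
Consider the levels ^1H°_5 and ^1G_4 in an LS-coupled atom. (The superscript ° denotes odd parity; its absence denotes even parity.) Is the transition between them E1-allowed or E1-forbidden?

allowed

Initial level: S=0, L=5, J=5, parity odd. Final level: S=0, L=4, J=4, parity even.
Parity must change: odd → even — ✓.
ΔS = 0: S: 0 → 0 — ✓.
ΔL = 0, ±1 (not L=0↔0): L: 5 → 4, ΔL = -1 — ✓.
ΔJ = 0, ±1 (not J=0↔0): J: 5 → 4, ΔJ = -1 — ✓.
All four E1 rules are satisfied.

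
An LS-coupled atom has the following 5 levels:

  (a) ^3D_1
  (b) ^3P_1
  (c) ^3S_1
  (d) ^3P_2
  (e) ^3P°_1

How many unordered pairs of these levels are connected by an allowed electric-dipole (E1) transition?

4

(a)–(b): forbidden (parity).
(a)–(c): forbidden (parity, ΔL).
(a)–(d): forbidden (parity).
(a)–(e): allowed.
(b)–(c): forbidden (parity).
(b)–(d): forbidden (parity).
(b)–(e): allowed.
(c)–(d): forbidden (parity).
(c)–(e): allowed.
(d)–(e): allowed.
Allowed pairs: 4 of 10.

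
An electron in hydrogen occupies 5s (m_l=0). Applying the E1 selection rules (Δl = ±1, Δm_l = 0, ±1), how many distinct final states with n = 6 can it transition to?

3

E1 requires Δl = ±1, so l_f ∈ {-1, 1}; with 0 ≤ l_f ≤ n_f−1 = 5, the allowed l_f values are {1}.
For l_f = 1: m_f ∈ {m_i−1, m_i, m_i+1} ∩ [−1, 1] = {-1, 0, 1} → 3 states.
Total: 3.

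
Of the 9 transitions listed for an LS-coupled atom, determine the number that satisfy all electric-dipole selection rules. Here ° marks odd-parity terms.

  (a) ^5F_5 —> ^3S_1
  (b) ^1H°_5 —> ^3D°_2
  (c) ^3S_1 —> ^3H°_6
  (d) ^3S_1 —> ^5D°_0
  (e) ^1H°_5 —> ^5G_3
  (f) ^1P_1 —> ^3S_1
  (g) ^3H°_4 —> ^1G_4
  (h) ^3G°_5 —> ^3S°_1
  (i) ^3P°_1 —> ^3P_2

(a) forbidden (parity, ΔS, ΔL, ΔJ fail)
(b) forbidden (parity, ΔS, ΔL, ΔJ fail)
(c) forbidden (ΔL, ΔJ fail)
(d) forbidden (ΔS, ΔL fail)
(e) forbidden (ΔS, ΔJ fail)
(f) forbidden (parity, ΔS fail)
(g) forbidden (ΔS fails)
(h) forbidden (parity, ΔL, ΔJ fail)
(i) allowed
Total allowed: 1 of 9.

1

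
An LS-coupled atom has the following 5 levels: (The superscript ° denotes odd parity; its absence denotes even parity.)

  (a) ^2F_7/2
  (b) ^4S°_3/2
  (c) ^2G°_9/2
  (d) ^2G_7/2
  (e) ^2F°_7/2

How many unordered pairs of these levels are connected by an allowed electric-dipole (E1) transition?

(a)–(b): forbidden (ΔS, ΔL, ΔJ).
(a)–(c): allowed.
(a)–(d): forbidden (parity).
(a)–(e): allowed.
(b)–(c): forbidden (parity, ΔS, ΔL, ΔJ).
(b)–(d): forbidden (ΔS, ΔL, ΔJ).
(b)–(e): forbidden (parity, ΔS, ΔL, ΔJ).
(c)–(d): allowed.
(c)–(e): forbidden (parity).
(d)–(e): allowed.
Allowed pairs: 4 of 10.

4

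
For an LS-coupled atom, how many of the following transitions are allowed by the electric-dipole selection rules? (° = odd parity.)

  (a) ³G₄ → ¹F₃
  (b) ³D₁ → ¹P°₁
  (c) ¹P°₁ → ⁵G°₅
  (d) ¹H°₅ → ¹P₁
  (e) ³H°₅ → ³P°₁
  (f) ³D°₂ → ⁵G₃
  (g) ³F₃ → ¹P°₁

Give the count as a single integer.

(a) forbidden (parity, ΔS fail)
(b) forbidden (ΔS fails)
(c) forbidden (parity, ΔS, ΔL, ΔJ fail)
(d) forbidden (ΔL, ΔJ fail)
(e) forbidden (parity, ΔL, ΔJ fail)
(f) forbidden (ΔS, ΔL fail)
(g) forbidden (ΔS, ΔL, ΔJ fail)
Total allowed: 0 of 7.

0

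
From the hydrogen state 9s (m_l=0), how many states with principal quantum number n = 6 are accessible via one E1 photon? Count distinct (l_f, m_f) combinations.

E1 requires Δl = ±1, so l_f ∈ {-1, 1}; with 0 ≤ l_f ≤ n_f−1 = 5, the allowed l_f values are {1}.
For l_f = 1: m_f ∈ {m_i−1, m_i, m_i+1} ∩ [−1, 1] = {-1, 0, 1} → 3 states.
Total: 3.

3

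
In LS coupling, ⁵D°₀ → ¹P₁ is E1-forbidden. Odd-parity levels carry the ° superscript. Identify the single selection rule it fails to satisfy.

the ΔS = 0 rule

Initial level: S=2, L=2, J=0, parity odd. Final level: S=0, L=1, J=1, parity even.
Parity must change: odd → even — satisfied.
ΔS = 0: S: 2 → 0 — violated.
ΔL = 0, ±1 (not L=0↔0): L: 2 → 1, ΔL = -1 — satisfied.
ΔJ = 0, ±1 (not J=0↔0): J: 0 → 1, ΔJ = +1 — satisfied.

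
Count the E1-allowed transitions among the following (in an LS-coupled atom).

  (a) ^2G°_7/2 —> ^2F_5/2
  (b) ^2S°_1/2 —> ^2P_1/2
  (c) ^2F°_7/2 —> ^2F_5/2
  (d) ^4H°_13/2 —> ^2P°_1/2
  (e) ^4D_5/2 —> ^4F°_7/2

(a) allowed
(b) allowed
(c) allowed
(d) forbidden (parity, ΔS, ΔL, ΔJ fail)
(e) allowed
Total allowed: 4 of 5.

4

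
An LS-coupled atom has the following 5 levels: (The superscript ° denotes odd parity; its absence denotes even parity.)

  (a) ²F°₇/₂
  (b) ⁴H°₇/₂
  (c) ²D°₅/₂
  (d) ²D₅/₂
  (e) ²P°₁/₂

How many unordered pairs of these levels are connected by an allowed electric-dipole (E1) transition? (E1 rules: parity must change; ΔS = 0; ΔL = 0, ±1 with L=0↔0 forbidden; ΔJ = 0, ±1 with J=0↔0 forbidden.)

(a)–(b): forbidden (parity, ΔS, ΔL).
(a)–(c): forbidden (parity).
(a)–(d): allowed.
(a)–(e): forbidden (parity, ΔL, ΔJ).
(b)–(c): forbidden (parity, ΔS, ΔL).
(b)–(d): forbidden (ΔS, ΔL).
(b)–(e): forbidden (parity, ΔS, ΔL, ΔJ).
(c)–(d): allowed.
(c)–(e): forbidden (parity, ΔJ).
(d)–(e): forbidden (ΔJ).
Allowed pairs: 2 of 10.

2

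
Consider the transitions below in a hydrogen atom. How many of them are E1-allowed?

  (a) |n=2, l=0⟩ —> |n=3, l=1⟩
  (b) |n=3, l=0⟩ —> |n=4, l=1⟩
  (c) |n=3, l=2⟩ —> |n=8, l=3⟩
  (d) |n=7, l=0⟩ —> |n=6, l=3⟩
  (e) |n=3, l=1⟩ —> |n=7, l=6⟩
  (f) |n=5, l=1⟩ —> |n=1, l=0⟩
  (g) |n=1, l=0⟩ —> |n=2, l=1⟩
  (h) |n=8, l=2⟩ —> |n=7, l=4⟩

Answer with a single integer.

(a) allowed
(b) allowed
(c) allowed
(d) forbidden — Δl = +3 (E1 requires Δl = ±1)
(e) forbidden — Δl = +5 (E1 requires Δl = ±1)
(f) allowed
(g) allowed
(h) forbidden — Δl = +2 (E1 requires Δl = ±1)
Total allowed: 5 of 8.

5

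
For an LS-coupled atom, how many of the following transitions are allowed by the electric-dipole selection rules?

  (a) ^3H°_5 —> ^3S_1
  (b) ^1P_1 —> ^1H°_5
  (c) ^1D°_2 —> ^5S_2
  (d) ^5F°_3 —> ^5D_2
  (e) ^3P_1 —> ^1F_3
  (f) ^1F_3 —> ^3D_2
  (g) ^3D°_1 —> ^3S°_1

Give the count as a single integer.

1

(a) forbidden (ΔL, ΔJ fail)
(b) forbidden (ΔL, ΔJ fail)
(c) forbidden (ΔS, ΔL fail)
(d) allowed
(e) forbidden (parity, ΔS, ΔL, ΔJ fail)
(f) forbidden (parity, ΔS fail)
(g) forbidden (parity, ΔL fail)
Total allowed: 1 of 7.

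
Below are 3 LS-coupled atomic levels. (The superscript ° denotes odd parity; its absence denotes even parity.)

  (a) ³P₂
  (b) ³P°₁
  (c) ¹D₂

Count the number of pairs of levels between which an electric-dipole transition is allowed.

1

(a)–(b): allowed.
(a)–(c): forbidden (parity, ΔS).
(b)–(c): forbidden (ΔS).
Allowed pairs: 1 of 3.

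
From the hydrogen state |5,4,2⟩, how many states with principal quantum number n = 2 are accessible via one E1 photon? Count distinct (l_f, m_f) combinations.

E1 requires l_f ∈ {3, 5}, but neither lies in [0, 1], so no final state is reachable.
Total: 0.

0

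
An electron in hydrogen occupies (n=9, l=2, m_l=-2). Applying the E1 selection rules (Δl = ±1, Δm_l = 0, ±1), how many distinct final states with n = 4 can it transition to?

4

E1 requires Δl = ±1, so l_f ∈ {1, 3}; with 0 ≤ l_f ≤ n_f−1 = 3, the allowed l_f values are {1, 3}.
For l_f = 1: m_f ∈ {m_i−1, m_i, m_i+1} ∩ [−1, 1] = {-1} → 1 state.
For l_f = 3: m_f ∈ {m_i−1, m_i, m_i+1} ∩ [−3, 3] = {-3, -2, -1} → 3 states.
Total: 4.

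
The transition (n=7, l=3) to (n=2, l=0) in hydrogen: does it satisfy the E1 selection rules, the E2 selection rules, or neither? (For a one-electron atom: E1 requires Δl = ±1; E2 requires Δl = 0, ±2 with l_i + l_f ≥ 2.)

Δl = 0 − 3 = -3; l_i + l_f = 3.
E1 (Δl = ±1): not satisfied.
E2 (Δl = 0,±2, l_i+l_f ≥ 2): not satisfied.

neither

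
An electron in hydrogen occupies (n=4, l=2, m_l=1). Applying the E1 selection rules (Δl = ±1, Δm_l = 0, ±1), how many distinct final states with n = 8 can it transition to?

5

E1 requires Δl = ±1, so l_f ∈ {1, 3}; with 0 ≤ l_f ≤ n_f−1 = 7, the allowed l_f values are {1, 3}.
For l_f = 1: m_f ∈ {m_i−1, m_i, m_i+1} ∩ [−1, 1] = {0, 1} → 2 states.
For l_f = 3: m_f ∈ {m_i−1, m_i, m_i+1} ∩ [−3, 3] = {0, 1, 2} → 3 states.
Total: 5.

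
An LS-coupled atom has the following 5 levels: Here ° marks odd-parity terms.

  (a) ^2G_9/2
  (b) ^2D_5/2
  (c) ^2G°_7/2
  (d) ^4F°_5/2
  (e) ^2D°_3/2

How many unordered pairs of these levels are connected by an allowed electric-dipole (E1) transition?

2

(a)–(b): forbidden (parity, ΔL, ΔJ).
(a)–(c): allowed.
(a)–(d): forbidden (ΔS, ΔJ).
(a)–(e): forbidden (ΔL, ΔJ).
(b)–(c): forbidden (ΔL).
(b)–(d): forbidden (ΔS).
(b)–(e): allowed.
(c)–(d): forbidden (parity, ΔS).
(c)–(e): forbidden (parity, ΔL, ΔJ).
(d)–(e): forbidden (parity, ΔS).
Allowed pairs: 2 of 10.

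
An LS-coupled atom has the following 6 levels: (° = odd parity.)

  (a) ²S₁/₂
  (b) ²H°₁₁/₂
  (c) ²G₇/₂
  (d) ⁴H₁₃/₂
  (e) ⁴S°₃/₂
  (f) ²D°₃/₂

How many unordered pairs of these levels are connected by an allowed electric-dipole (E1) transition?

0

(a)–(b): forbidden (ΔL, ΔJ).
(a)–(c): forbidden (parity, ΔL, ΔJ).
(a)–(d): forbidden (parity, ΔS, ΔL, ΔJ).
(a)–(e): forbidden (ΔS, ΔL).
(a)–(f): forbidden (ΔL).
(b)–(c): forbidden (ΔJ).
(b)–(d): forbidden (ΔS).
(b)–(e): forbidden (parity, ΔS, ΔL, ΔJ).
(b)–(f): forbidden (parity, ΔL, ΔJ).
(c)–(d): forbidden (parity, ΔS, ΔJ).
(c)–(e): forbidden (ΔS, ΔL, ΔJ).
(c)–(f): forbidden (ΔL, ΔJ).
(d)–(e): forbidden (ΔL, ΔJ).
(d)–(f): forbidden (ΔS, ΔL, ΔJ).
(e)–(f): forbidden (parity, ΔS, ΔL).
Allowed pairs: 0 of 15.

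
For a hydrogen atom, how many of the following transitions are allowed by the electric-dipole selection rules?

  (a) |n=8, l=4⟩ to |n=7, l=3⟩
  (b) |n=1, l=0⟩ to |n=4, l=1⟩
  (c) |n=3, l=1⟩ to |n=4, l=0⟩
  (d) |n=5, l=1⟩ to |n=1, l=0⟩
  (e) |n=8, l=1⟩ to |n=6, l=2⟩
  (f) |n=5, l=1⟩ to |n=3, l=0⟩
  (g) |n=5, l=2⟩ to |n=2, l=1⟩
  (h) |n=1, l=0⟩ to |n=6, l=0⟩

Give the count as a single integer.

(a) allowed
(b) allowed
(c) allowed
(d) allowed
(e) allowed
(f) allowed
(g) allowed
(h) forbidden — Δl = +0 (E1 requires Δl = ±1)
Total allowed: 7 of 8.

7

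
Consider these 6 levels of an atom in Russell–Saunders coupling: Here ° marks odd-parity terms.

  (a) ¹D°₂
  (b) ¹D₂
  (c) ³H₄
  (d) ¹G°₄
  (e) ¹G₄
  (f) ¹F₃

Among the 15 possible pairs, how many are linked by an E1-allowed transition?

4

(a)–(b): allowed.
(a)–(c): forbidden (ΔS, ΔL, ΔJ).
(a)–(d): forbidden (parity, ΔL, ΔJ).
(a)–(e): forbidden (ΔL, ΔJ).
(a)–(f): allowed.
(b)–(c): forbidden (parity, ΔS, ΔL, ΔJ).
(b)–(d): forbidden (ΔL, ΔJ).
(b)–(e): forbidden (parity, ΔL, ΔJ).
(b)–(f): forbidden (parity).
(c)–(d): forbidden (ΔS).
(c)–(e): forbidden (parity, ΔS).
(c)–(f): forbidden (parity, ΔS, ΔL).
(d)–(e): allowed.
(d)–(f): allowed.
(e)–(f): forbidden (parity).
Allowed pairs: 4 of 15.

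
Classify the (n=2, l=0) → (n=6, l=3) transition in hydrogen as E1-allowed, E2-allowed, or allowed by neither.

Δl = 3 − 0 = +3; l_i + l_f = 3.
E1 (Δl = ±1): not satisfied.
E2 (Δl = 0,±2, l_i+l_f ≥ 2): not satisfied.

neither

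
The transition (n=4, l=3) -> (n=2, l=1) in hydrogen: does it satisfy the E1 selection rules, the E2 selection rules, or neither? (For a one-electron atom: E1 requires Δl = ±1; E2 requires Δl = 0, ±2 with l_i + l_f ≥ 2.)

E2

Δl = 1 − 3 = -2; l_i + l_f = 4.
E1 (Δl = ±1): not satisfied.
E2 (Δl = 0,±2, l_i+l_f ≥ 2): satisfied.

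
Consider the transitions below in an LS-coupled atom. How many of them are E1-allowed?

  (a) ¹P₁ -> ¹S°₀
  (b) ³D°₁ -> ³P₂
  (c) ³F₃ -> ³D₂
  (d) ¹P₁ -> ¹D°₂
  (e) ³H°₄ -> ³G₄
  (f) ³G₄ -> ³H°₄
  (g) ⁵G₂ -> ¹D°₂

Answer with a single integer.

(a) allowed
(b) allowed
(c) forbidden (parity fails)
(d) allowed
(e) allowed
(f) allowed
(g) forbidden (ΔS, ΔL fail)
Total allowed: 5 of 7.

5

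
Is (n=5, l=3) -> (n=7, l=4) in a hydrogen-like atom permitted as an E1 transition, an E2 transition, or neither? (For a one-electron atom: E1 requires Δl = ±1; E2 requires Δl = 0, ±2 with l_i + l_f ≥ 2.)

E1

Δl = 4 − 3 = +1; l_i + l_f = 7.
E1 (Δl = ±1): satisfied.
E2 (Δl = 0,±2, l_i+l_f ≥ 2): not satisfied.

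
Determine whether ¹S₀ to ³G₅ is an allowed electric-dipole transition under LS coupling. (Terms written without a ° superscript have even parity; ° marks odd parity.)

Parity must change: even → even — fails.
ΔS = 0: S: 0 → 1 — fails.
ΔL = 0, ±1 (not L=0↔0): L: 0 → 4, ΔL = +4 — fails.
ΔJ = 0, ±1 (not J=0↔0): J: 0 → 5, ΔJ = +5 — fails.
Rule(s) violated: parity, ΔS, ΔL, ΔJ.

forbidden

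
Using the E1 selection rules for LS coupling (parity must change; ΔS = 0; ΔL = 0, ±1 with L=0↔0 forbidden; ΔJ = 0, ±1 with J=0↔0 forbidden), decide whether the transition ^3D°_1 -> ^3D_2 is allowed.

ΔS = 0: S: 1 → 1 — ok.
ΔJ = 0, ±1 (not J=0↔0): J: 1 → 2, ΔJ = +1 — ok.
Parity must change: odd → even — ok.
ΔL = 0, ±1 (not L=0↔0): L: 2 → 2, ΔL = +0 — ok.
All four E1 rules are satisfied.

allowed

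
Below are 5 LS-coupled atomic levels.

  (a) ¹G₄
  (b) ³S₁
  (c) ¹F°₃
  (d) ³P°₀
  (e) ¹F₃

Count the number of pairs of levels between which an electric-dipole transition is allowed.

3

(a)–(b): forbidden (parity, ΔS, ΔL, ΔJ).
(a)–(c): allowed.
(a)–(d): forbidden (ΔS, ΔL, ΔJ).
(a)–(e): forbidden (parity).
(b)–(c): forbidden (ΔS, ΔL, ΔJ).
(b)–(d): allowed.
(b)–(e): forbidden (parity, ΔS, ΔL, ΔJ).
(c)–(d): forbidden (parity, ΔS, ΔL, ΔJ).
(c)–(e): allowed.
(d)–(e): forbidden (ΔS, ΔL, ΔJ).
Allowed pairs: 3 of 10.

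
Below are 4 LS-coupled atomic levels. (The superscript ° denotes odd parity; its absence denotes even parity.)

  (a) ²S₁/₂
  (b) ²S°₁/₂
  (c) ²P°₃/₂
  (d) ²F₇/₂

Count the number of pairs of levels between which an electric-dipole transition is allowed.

1

(a)–(b): forbidden (ΔL).
(a)–(c): allowed.
(a)–(d): forbidden (parity, ΔL, ΔJ).
(b)–(c): forbidden (parity).
(b)–(d): forbidden (ΔL, ΔJ).
(c)–(d): forbidden (ΔL, ΔJ).
Allowed pairs: 1 of 6.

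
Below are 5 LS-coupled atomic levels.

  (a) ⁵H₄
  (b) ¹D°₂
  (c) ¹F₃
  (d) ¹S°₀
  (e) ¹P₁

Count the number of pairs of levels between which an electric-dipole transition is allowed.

(a)–(b): forbidden (ΔS, ΔL, ΔJ).
(a)–(c): forbidden (parity, ΔS, ΔL).
(a)–(d): forbidden (ΔS, ΔL, ΔJ).
(a)–(e): forbidden (parity, ΔS, ΔL, ΔJ).
(b)–(c): allowed.
(b)–(d): forbidden (parity, ΔL, ΔJ).
(b)–(e): allowed.
(c)–(d): forbidden (ΔL, ΔJ).
(c)–(e): forbidden (parity, ΔL, ΔJ).
(d)–(e): allowed.
Allowed pairs: 3 of 10.

3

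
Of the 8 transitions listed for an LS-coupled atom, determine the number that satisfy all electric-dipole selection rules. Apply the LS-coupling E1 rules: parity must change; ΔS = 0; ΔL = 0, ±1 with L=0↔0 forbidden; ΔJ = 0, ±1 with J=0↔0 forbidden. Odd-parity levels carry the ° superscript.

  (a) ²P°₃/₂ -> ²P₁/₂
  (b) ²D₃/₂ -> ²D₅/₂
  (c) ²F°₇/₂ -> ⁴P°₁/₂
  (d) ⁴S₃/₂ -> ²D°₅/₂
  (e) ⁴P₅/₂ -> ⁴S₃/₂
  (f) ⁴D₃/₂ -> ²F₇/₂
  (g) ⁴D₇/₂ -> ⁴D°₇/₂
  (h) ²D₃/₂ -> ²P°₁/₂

3

(a) allowed
(b) forbidden (parity fails)
(c) forbidden (parity, ΔS, ΔL, ΔJ fail)
(d) forbidden (ΔS, ΔL fail)
(e) forbidden (parity fails)
(f) forbidden (parity, ΔS, ΔJ fail)
(g) allowed
(h) allowed
Total allowed: 3 of 8.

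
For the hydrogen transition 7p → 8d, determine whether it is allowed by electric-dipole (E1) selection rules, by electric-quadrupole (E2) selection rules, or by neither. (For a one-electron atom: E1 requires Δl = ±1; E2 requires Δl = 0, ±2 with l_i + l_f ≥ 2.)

E1

Δl = 2 − 1 = +1; l_i + l_f = 3.
E1 (Δl = ±1): satisfied.
E2 (Δl = 0,±2, l_i+l_f ≥ 2): not satisfied.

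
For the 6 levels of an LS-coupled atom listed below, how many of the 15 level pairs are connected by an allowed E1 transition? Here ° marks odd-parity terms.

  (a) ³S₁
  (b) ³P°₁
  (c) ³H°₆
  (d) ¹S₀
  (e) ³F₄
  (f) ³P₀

2

(a)–(b): allowed.
(a)–(c): forbidden (ΔL, ΔJ).
(a)–(d): forbidden (parity, ΔS, ΔL).
(a)–(e): forbidden (parity, ΔL, ΔJ).
(a)–(f): forbidden (parity).
(b)–(c): forbidden (parity, ΔL, ΔJ).
(b)–(d): forbidden (ΔS).
(b)–(e): forbidden (ΔL, ΔJ).
(b)–(f): allowed.
(c)–(d): forbidden (ΔS, ΔL, ΔJ).
(c)–(e): forbidden (ΔL, ΔJ).
(c)–(f): forbidden (ΔL, ΔJ).
(d)–(e): forbidden (parity, ΔS, ΔL, ΔJ).
(d)–(f): forbidden (parity, ΔS, ΔJ).
(e)–(f): forbidden (parity, ΔL, ΔJ).
Allowed pairs: 2 of 15.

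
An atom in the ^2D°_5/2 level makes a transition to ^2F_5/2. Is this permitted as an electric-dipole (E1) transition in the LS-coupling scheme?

allowed

Initial level: S=1/2, L=2, J=5/2, parity odd. Final level: S=1/2, L=3, J=5/2, parity even.
ΔJ = 0, ±1 (not J=0↔0): J: 5/2 → 5/2, ΔJ = +0 — satisfied.
Parity must change: odd → even — satisfied.
ΔS = 0: S: 1/2 → 1/2 — satisfied.
ΔL = 0, ±1 (not L=0↔0): L: 2 → 3, ΔL = +1 — satisfied.
All four E1 rules are satisfied.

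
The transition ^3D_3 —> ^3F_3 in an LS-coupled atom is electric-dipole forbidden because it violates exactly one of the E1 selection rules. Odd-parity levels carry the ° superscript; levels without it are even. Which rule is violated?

parity

Initial level: S=1, L=2, J=3, parity even. Final level: S=1, L=3, J=3, parity even.
Parity must change: even → even — ✗.
ΔJ = 0, ±1 (not J=0↔0): J: 3 → 3, ΔJ = +0 — ✓.
ΔL = 0, ±1 (not L=0↔0): L: 2 → 3, ΔL = +1 — ✓.
ΔS = 0: S: 1 → 1 — ✓.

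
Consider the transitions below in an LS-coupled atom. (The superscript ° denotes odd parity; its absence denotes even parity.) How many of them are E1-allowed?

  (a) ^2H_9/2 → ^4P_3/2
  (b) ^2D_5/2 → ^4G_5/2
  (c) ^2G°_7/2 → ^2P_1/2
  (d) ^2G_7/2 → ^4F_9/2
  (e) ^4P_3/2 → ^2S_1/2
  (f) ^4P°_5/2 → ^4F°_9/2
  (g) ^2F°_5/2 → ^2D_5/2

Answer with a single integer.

1

(a) forbidden (parity, ΔS, ΔL, ΔJ fail)
(b) forbidden (parity, ΔS, ΔL fail)
(c) forbidden (ΔL, ΔJ fail)
(d) forbidden (parity, ΔS fail)
(e) forbidden (parity, ΔS fail)
(f) forbidden (parity, ΔL, ΔJ fail)
(g) allowed
Total allowed: 1 of 7.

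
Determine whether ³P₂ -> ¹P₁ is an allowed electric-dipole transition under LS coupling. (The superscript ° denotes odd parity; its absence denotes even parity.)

forbidden

Initial level: S=1, L=1, J=2, parity even. Final level: S=0, L=1, J=1, parity even.
ΔJ = 0, ±1 (not J=0↔0): J: 2 → 1, ΔJ = -1 — satisfied.
ΔL = 0, ±1 (not L=0↔0): L: 1 → 1, ΔL = +0 — satisfied.
Parity must change: even → even — violated.
ΔS = 0: S: 1 → 0 — violated.
Rule(s) violated: parity, ΔS.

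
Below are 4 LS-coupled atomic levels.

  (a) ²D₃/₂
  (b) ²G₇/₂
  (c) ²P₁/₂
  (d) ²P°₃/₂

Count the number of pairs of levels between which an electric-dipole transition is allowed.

2

(a)–(b): forbidden (parity, ΔL, ΔJ).
(a)–(c): forbidden (parity).
(a)–(d): allowed.
(b)–(c): forbidden (parity, ΔL, ΔJ).
(b)–(d): forbidden (ΔL, ΔJ).
(c)–(d): allowed.
Allowed pairs: 2 of 6.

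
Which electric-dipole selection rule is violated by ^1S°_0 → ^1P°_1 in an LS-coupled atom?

parity

Reading off the term symbols: S 0→0, L 0→1, J 0→1, parity odd→odd.
Parity must change: odd → odd — fails.
ΔJ = 0, ±1 (not J=0↔0): J: 0 → 1, ΔJ = +1 — ok.
ΔL = 0, ±1 (not L=0↔0): L: 0 → 1, ΔL = +1 — ok.
ΔS = 0: S: 0 → 0 — ok.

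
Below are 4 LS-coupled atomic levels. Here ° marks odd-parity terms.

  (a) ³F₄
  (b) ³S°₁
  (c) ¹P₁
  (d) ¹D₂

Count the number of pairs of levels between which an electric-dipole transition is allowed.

0

(a)–(b): forbidden (ΔL, ΔJ).
(a)–(c): forbidden (parity, ΔS, ΔL, ΔJ).
(a)–(d): forbidden (parity, ΔS, ΔJ).
(b)–(c): forbidden (ΔS).
(b)–(d): forbidden (ΔS, ΔL).
(c)–(d): forbidden (parity).
Allowed pairs: 0 of 6.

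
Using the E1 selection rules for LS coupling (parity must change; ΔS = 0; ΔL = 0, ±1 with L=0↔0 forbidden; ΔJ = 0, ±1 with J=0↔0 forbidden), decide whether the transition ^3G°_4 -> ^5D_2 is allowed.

forbidden

Reading off the term symbols: S 1→2, L 4→2, J 4→2, parity odd→even.
Parity must change: odd → even — ✓.
ΔS = 0: S: 1 → 2 — ✗.
ΔL = 0, ±1 (not L=0↔0): L: 4 → 2, ΔL = -2 — ✗.
ΔJ = 0, ±1 (not J=0↔0): J: 4 → 2, ΔJ = -2 — ✗.
Rule(s) violated: ΔS, ΔL, ΔJ.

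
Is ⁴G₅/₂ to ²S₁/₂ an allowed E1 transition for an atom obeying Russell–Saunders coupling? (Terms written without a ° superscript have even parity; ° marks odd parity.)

forbidden

Parity must change: even → even — fails.
ΔJ = 0, ±1 (not J=0↔0): J: 5/2 → 1/2, ΔJ = -2 — fails.
ΔS = 0: S: 3/2 → 1/2 — fails.
ΔL = 0, ±1 (not L=0↔0): L: 4 → 0, ΔL = -4 — fails.
Rule(s) violated: parity, ΔS, ΔL, ΔJ.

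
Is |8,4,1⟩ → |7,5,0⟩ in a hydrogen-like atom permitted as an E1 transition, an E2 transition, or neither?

Δl = 5 − 4 = +1; l_i + l_f = 9.
Δm_l = -1.
E1 (Δl = ±1, |Δm_l| ≤ 1): satisfied.
E2 (Δl = 0,±2, l_i+l_f ≥ 2, |Δm_l| ≤ 2): not satisfied.

E1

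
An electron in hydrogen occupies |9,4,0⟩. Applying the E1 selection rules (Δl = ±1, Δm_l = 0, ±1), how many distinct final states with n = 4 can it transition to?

3

E1 requires Δl = ±1, so l_f ∈ {3, 5}; with 0 ≤ l_f ≤ n_f−1 = 3, the allowed l_f values are {3}.
For l_f = 3: m_f ∈ {m_i−1, m_i, m_i+1} ∩ [−3, 3] = {-1, 0, 1} → 3 states.
Total: 3.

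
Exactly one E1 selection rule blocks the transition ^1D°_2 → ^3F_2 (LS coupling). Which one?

ΔJ = 0, ±1 (not J=0↔0): J: 2 → 2, ΔJ = +0 — ✓.
Parity must change: odd → even — ✓.
ΔS = 0: S: 0 → 1 — ✗.
ΔL = 0, ±1 (not L=0↔0): L: 2 → 3, ΔL = +1 — ✓.

the ΔS = 0 rule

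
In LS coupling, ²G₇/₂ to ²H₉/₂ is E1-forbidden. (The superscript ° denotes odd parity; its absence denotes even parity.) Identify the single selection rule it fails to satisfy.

Reading off the term symbols: S 1/2→1/2, L 4→5, J 7/2→9/2, parity even→even.
Parity must change: even → even — ✗.
ΔL = 0, ±1 (not L=0↔0): L: 4 → 5, ΔL = +1 — ✓.
ΔJ = 0, ±1 (not J=0↔0): J: 7/2 → 9/2, ΔJ = +1 — ✓.
ΔS = 0: S: 1/2 → 1/2 — ✓.

parity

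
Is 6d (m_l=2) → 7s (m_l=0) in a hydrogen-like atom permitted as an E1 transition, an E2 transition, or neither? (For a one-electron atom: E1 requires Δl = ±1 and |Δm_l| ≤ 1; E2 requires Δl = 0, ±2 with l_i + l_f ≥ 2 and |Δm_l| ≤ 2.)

E2

Δl = 0 − 2 = -2; l_i + l_f = 2.
Δm_l = -2.
E1 (Δl = ±1, |Δm_l| ≤ 1): not satisfied.
E2 (Δl = 0,±2, l_i+l_f ≥ 2, |Δm_l| ≤ 2): satisfied.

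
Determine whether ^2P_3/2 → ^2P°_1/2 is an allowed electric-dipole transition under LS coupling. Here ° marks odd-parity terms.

allowed

Reading off the term symbols: S 1/2→1/2, L 1→1, J 3/2→1/2, parity even→odd.
Parity must change: even → odd — passes.
ΔS = 0: S: 1/2 → 1/2 — passes.
ΔL = 0, ±1 (not L=0↔0): L: 1 → 1, ΔL = +0 — passes.
ΔJ = 0, ±1 (not J=0↔0): J: 3/2 → 1/2, ΔJ = -1 — passes.
All four E1 rules are satisfied.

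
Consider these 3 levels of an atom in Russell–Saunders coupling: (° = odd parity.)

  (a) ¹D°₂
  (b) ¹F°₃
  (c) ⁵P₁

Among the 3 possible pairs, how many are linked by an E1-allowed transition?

(a)–(b): forbidden (parity).
(a)–(c): forbidden (ΔS).
(b)–(c): forbidden (ΔS, ΔL, ΔJ).
Allowed pairs: 0 of 3.

0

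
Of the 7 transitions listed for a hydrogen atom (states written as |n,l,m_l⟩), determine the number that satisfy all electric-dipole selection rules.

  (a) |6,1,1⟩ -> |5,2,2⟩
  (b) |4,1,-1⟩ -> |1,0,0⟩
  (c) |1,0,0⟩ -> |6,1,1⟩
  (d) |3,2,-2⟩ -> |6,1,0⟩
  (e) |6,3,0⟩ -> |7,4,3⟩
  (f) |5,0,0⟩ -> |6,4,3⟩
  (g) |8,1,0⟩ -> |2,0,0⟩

(a) allowed
(b) allowed
(c) allowed
(d) forbidden — Δm_l = +2 (E1 requires Δm_l = 0, ±1)
(e) forbidden — Δm_l = +3 (E1 requires Δm_l = 0, ±1)
(f) forbidden — Δl = +4 (E1 requires Δl = ±1); Δm_l = +3 (E1 requires Δm_l = 0, ±1)
(g) allowed
Total allowed: 4 of 7.

4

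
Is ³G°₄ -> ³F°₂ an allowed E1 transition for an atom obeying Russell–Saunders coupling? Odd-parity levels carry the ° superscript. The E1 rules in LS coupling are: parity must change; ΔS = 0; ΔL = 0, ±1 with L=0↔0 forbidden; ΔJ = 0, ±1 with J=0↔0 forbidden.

forbidden

Parity must change: odd → odd — violated.
ΔS = 0: S: 1 → 1 — satisfied.
ΔL = 0, ±1 (not L=0↔0): L: 4 → 3, ΔL = -1 — satisfied.
ΔJ = 0, ±1 (not J=0↔0): J: 4 → 2, ΔJ = -2 — violated.
Rule(s) violated: parity, ΔJ.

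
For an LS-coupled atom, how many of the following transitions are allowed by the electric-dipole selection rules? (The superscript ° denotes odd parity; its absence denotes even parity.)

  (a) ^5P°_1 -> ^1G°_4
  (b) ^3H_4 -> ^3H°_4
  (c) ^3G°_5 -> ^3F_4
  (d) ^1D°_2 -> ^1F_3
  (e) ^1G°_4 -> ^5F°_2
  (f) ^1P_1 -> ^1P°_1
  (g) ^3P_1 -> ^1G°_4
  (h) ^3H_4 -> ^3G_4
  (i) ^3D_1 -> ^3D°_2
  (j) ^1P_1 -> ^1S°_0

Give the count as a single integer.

6

(a) forbidden (parity, ΔS, ΔL, ΔJ fail)
(b) allowed
(c) allowed
(d) allowed
(e) forbidden (parity, ΔS, ΔJ fail)
(f) allowed
(g) forbidden (ΔS, ΔL, ΔJ fail)
(h) forbidden (parity fails)
(i) allowed
(j) allowed
Total allowed: 6 of 10.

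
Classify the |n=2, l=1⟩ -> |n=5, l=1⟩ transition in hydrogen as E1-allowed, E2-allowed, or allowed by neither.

E2

Δl = 1 − 1 = +0; l_i + l_f = 2.
E1 (Δl = ±1): not satisfied.
E2 (Δl = 0,±2, l_i+l_f ≥ 2): satisfied.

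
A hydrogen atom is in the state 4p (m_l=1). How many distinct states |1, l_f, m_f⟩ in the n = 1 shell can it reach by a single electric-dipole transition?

E1 requires Δl = ±1, so l_f ∈ {0, 2}; with 0 ≤ l_f ≤ n_f−1 = 0, the allowed l_f values are {0}.
For l_f = 0: m_f ∈ {m_i−1, m_i, m_i+1} ∩ [−0, 0] = {0} → 1 state.
Total: 1.

1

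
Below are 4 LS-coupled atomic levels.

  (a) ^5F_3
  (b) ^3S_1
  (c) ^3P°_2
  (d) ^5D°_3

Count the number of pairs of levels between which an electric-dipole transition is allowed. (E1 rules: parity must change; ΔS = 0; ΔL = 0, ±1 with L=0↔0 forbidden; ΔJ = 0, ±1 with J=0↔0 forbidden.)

2

(a)–(b): forbidden (parity, ΔS, ΔL, ΔJ).
(a)–(c): forbidden (ΔS, ΔL).
(a)–(d): allowed.
(b)–(c): allowed.
(b)–(d): forbidden (ΔS, ΔL, ΔJ).
(c)–(d): forbidden (parity, ΔS).
Allowed pairs: 2 of 6.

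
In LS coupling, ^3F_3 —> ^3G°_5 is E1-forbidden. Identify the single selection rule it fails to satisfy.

ΔJ = 0, ±1 (not J=0↔0): J: 3 → 5, ΔJ = +2 — ✗.
Parity must change: even → odd — ✓.
ΔL = 0, ±1 (not L=0↔0): L: 3 → 4, ΔL = +1 — ✓.
ΔS = 0: S: 1 → 1 — ✓.

the ΔJ = 0, ±1 rule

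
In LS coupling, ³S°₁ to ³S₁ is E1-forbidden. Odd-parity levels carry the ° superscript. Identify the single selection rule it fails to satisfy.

the L=0 ↔ L=0 exclusion

Initial level: S=1, L=0, J=1, parity odd. Final level: S=1, L=0, J=1, parity even.
ΔL = 0, ±1 (not L=0↔0): L: 0 → 0, ΔL = +0 — fails.
Parity must change: odd → even — passes.
ΔS = 0: S: 1 → 1 — passes.
ΔJ = 0, ±1 (not J=0↔0): J: 1 → 1, ΔJ = +0 — passes.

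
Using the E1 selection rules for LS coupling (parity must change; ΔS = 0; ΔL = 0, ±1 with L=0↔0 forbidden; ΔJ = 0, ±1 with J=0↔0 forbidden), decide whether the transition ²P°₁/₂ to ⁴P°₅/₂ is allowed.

forbidden

Parity must change: odd → odd — fails.
ΔS = 0: S: 1/2 → 3/2 — fails.
ΔL = 0, ±1 (not L=0↔0): L: 1 → 1, ΔL = +0 — ok.
ΔJ = 0, ±1 (not J=0↔0): J: 1/2 → 5/2, ΔJ = +2 — fails.
Rule(s) violated: parity, ΔS, ΔJ.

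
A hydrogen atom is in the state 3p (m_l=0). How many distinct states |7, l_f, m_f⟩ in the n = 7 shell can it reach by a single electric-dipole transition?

E1 requires Δl = ±1, so l_f ∈ {0, 2}; with 0 ≤ l_f ≤ n_f−1 = 6, the allowed l_f values are {0, 2}.
For l_f = 0: m_f ∈ {m_i−1, m_i, m_i+1} ∩ [−0, 0] = {0} → 1 state.
For l_f = 2: m_f ∈ {m_i−1, m_i, m_i+1} ∩ [−2, 2] = {-1, 0, 1} → 3 states.
Total: 4.

4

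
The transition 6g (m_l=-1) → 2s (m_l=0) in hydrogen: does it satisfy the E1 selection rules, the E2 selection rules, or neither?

Δl = 0 − 4 = -4; l_i + l_f = 4.
Δm_l = +1.
E1 (Δl = ±1, |Δm_l| ≤ 1): not satisfied.
E2 (Δl = 0,±2, l_i+l_f ≥ 2, |Δm_l| ≤ 2): not satisfied.

neither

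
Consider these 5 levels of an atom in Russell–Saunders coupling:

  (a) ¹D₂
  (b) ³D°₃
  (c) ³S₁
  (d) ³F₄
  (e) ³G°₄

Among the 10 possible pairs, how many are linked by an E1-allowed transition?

(a)–(b): forbidden (ΔS).
(a)–(c): forbidden (parity, ΔS, ΔL).
(a)–(d): forbidden (parity, ΔS, ΔJ).
(a)–(e): forbidden (ΔS, ΔL, ΔJ).
(b)–(c): forbidden (ΔL, ΔJ).
(b)–(d): allowed.
(b)–(e): forbidden (parity, ΔL).
(c)–(d): forbidden (parity, ΔL, ΔJ).
(c)–(e): forbidden (ΔL, ΔJ).
(d)–(e): allowed.
Allowed pairs: 2 of 10.

2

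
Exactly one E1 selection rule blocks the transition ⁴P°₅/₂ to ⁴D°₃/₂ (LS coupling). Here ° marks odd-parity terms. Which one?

parity

Initial level: S=3/2, L=1, J=5/2, parity odd. Final level: S=3/2, L=2, J=3/2, parity odd.
Parity must change: odd → odd — violated.
ΔS = 0: S: 3/2 → 3/2 — satisfied.
ΔL = 0, ±1 (not L=0↔0): L: 1 → 2, ΔL = +1 — satisfied.
ΔJ = 0, ±1 (not J=0↔0): J: 5/2 → 3/2, ΔJ = -1 — satisfied.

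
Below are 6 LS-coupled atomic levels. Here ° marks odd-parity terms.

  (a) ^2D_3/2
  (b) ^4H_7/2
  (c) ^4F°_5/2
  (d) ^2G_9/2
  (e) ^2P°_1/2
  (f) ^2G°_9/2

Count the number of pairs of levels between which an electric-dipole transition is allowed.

(a)–(b): forbidden (parity, ΔS, ΔL, ΔJ).
(a)–(c): forbidden (ΔS).
(a)–(d): forbidden (parity, ΔL, ΔJ).
(a)–(e): allowed.
(a)–(f): forbidden (ΔL, ΔJ).
(b)–(c): forbidden (ΔL).
(b)–(d): forbidden (parity, ΔS).
(b)–(e): forbidden (ΔS, ΔL, ΔJ).
(b)–(f): forbidden (ΔS).
(c)–(d): forbidden (ΔS, ΔJ).
(c)–(e): forbidden (parity, ΔS, ΔL, ΔJ).
(c)–(f): forbidden (parity, ΔS, ΔJ).
(d)–(e): forbidden (ΔL, ΔJ).
(d)–(f): allowed.
(e)–(f): forbidden (parity, ΔL, ΔJ).
Allowed pairs: 2 of 15.

2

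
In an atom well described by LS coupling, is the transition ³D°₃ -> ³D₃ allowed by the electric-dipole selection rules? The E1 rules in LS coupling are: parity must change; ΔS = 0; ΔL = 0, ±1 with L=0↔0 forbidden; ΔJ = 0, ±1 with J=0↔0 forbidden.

Reading off the term symbols: S 1→1, L 2→2, J 3→3, parity odd→even.
Parity must change: odd → even — ✓.
ΔS = 0: S: 1 → 1 — ✓.
ΔL = 0, ±1 (not L=0↔0): L: 2 → 2, ΔL = +0 — ✓.
ΔJ = 0, ±1 (not J=0↔0): J: 3 → 3, ΔJ = +0 — ✓.
All four E1 rules are satisfied.

allowed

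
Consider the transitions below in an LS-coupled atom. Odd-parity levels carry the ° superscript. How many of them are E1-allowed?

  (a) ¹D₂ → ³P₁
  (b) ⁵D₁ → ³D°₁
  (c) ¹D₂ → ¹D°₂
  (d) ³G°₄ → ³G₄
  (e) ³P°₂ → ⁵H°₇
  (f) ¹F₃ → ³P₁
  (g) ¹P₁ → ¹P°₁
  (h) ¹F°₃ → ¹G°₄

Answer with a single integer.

3

(a) forbidden (parity, ΔS fail)
(b) forbidden (ΔS fails)
(c) allowed
(d) allowed
(e) forbidden (parity, ΔS, ΔL, ΔJ fail)
(f) forbidden (parity, ΔS, ΔL, ΔJ fail)
(g) allowed
(h) forbidden (parity fails)
Total allowed: 3 of 8.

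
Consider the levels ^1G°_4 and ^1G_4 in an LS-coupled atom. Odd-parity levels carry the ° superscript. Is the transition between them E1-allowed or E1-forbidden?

allowed

Parity must change: odd → even — passes.
ΔL = 0, ±1 (not L=0↔0): L: 4 → 4, ΔL = +0 — passes.
ΔJ = 0, ±1 (not J=0↔0): J: 4 → 4, ΔJ = +0 — passes.
ΔS = 0: S: 0 → 0 — passes.
All four E1 rules are satisfied.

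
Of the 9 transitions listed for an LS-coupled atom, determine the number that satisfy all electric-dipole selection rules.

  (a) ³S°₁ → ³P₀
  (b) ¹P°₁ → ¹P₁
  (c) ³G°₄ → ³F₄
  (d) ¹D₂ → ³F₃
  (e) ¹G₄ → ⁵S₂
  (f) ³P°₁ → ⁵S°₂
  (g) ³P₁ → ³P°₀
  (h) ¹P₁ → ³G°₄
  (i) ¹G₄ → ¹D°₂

(a) allowed
(b) allowed
(c) allowed
(d) forbidden (parity, ΔS fail)
(e) forbidden (parity, ΔS, ΔL, ΔJ fail)
(f) forbidden (parity, ΔS fail)
(g) allowed
(h) forbidden (ΔS, ΔL, ΔJ fail)
(i) forbidden (ΔL, ΔJ fail)
Total allowed: 4 of 9.

4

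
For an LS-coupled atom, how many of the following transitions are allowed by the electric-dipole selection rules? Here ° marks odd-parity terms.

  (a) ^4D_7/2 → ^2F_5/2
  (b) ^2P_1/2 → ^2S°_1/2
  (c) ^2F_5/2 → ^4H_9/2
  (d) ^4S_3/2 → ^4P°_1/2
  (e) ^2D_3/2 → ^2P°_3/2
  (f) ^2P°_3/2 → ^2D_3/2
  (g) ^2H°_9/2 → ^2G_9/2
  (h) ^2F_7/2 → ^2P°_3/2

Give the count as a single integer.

(a) forbidden (parity, ΔS fail)
(b) allowed
(c) forbidden (parity, ΔS, ΔL, ΔJ fail)
(d) allowed
(e) allowed
(f) allowed
(g) allowed
(h) forbidden (ΔL, ΔJ fail)
Total allowed: 5 of 8.

5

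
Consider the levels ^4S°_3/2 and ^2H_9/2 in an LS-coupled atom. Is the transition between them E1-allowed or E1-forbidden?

Reading off the term symbols: S 3/2→1/2, L 0→5, J 3/2→9/2, parity odd→even.
ΔJ = 0, ±1 (not J=0↔0): J: 3/2 → 9/2, ΔJ = +3 — ✗.
ΔL = 0, ±1 (not L=0↔0): L: 0 → 5, ΔL = +5 — ✗.
ΔS = 0: S: 3/2 → 1/2 — ✗.
Parity must change: odd → even — ✓.
Rule(s) violated: ΔS, ΔL, ΔJ.

forbidden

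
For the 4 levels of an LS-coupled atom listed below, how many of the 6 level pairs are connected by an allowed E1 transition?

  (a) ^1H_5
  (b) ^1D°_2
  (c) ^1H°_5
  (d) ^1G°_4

(a)–(b): forbidden (ΔL, ΔJ).
(a)–(c): allowed.
(a)–(d): allowed.
(b)–(c): forbidden (parity, ΔL, ΔJ).
(b)–(d): forbidden (parity, ΔL, ΔJ).
(c)–(d): forbidden (parity).
Allowed pairs: 2 of 6.

2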